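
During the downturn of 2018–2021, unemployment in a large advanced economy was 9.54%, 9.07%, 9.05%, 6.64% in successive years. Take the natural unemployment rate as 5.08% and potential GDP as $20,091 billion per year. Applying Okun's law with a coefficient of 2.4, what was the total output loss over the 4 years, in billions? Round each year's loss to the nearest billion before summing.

Year 2018: gap = -2.4 × (9.54 - 5.08) = -10.704%, loss ≈ 20091 × 10.704/100 ≈ 2151.
Year 2019: gap = -2.4 × (9.07 - 5.08) = -9.576%, loss ≈ 20091 × 9.576/100 ≈ 1924.
Year 2020: gap = -2.4 × (9.05 - 5.08) = -9.528%, loss ≈ 20091 × 9.528/100 ≈ 1914.
Year 2021: gap = -2.4 × (6.64 - 5.08) = -3.744%, loss ≈ 20091 × 3.744/100 ≈ 752.
Total lost output = 2151 + 1924 + 1914 + 752 = 6741 billion.

$6,741 billion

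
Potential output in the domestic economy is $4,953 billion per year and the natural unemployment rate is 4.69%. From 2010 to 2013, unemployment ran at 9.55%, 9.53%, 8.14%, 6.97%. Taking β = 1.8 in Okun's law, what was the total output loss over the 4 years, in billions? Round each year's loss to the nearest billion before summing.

Year 2010: gap = -1.8 × (9.55 - 4.69) = -8.748%, loss ≈ 4953 × 8.748/100 ≈ 433.
Year 2011: gap = -1.8 × (9.53 - 4.69) = -8.712%, loss ≈ 4953 × 8.712/100 ≈ 432.
Year 2012: gap = -1.8 × (8.14 - 4.69) = -6.21%, loss ≈ 4953 × 6.21/100 ≈ 308.
Year 2013: gap = -1.8 × (6.97 - 4.69) = -4.104%, loss ≈ 4953 × 4.104/100 ≈ 203.
Total lost output = 433 + 432 + 308 + 203 = 1376 billion.

$1,376 billion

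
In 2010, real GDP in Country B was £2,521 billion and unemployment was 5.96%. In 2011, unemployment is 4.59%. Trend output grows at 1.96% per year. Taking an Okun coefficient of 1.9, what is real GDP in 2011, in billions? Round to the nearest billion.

£2,636 billion

Δu = 4.59 - 5.96 = -1.37 points.
Okun's law (growth form): g_Y = g_Y* - β × Δu = 1.96 - 1.9 × (-1.37) = 1.96 + 2.603 = 4.563%.
Real GDP in the next year = 2521 × (1 + 4.563/100) = 2521 × 1.04563 ≈ 2636 billion.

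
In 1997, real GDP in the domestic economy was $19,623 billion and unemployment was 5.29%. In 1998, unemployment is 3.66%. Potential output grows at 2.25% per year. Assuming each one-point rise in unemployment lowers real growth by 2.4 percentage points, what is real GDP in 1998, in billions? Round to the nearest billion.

Δu = 3.66 - 5.29 = -1.63 points.
Okun's law (growth form): g_Y = g_Y* - β × Δu = 2.25 - 2.4 × (-1.63) = 2.25 + 3.912 = 6.162%.
Real GDP in the next year = 19623 × (1 + 6.162/100) = 19623 × 1.06162 ≈ 20832 billion.

$20,832 billion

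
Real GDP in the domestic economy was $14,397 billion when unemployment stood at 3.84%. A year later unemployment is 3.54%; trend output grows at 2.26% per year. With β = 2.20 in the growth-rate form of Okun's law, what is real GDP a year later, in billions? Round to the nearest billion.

Δu = 3.54 - 3.84 = -0.3 points.
Okun's law (growth form): g_Y = g_Y* - β × Δu = 2.26 - 2.20 × (-0.30) = 2.26 + 0.66 = 2.92%.
Real GDP in the next year = 14397 × (1 + 2.92/100) = 14397 × 1.0292 ≈ 14817 billion.

$14,817 billion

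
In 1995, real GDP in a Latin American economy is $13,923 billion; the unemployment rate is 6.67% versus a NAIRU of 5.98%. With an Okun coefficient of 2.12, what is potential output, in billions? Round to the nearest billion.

Unemployment gap = 6.67 - 5.98 = 0.69 points, so output gap = -2.12 × 0.69 = -1.4628%.
Since Y = Y* × (1 + gap/100), Y* = 13923/0.985372 ≈ 14130 billion.

$14,130 billion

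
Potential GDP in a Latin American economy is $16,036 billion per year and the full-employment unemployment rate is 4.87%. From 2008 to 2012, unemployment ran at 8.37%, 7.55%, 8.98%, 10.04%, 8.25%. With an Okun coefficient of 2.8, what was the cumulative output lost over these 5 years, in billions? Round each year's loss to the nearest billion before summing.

$8,459 billion

Year 2008: gap = -2.8 × (8.37 - 4.87) = -9.8%, loss ≈ 16036 × 9.8/100 ≈ 1572.
Year 2009: gap = -2.8 × (7.55 - 4.87) = -7.504%, loss ≈ 16036 × 7.504/100 ≈ 1203.
Year 2010: gap = -2.8 × (8.98 - 4.87) = -11.508%, loss ≈ 16036 × 11.508/100 ≈ 1845.
Year 2011: gap = -2.8 × (10.04 - 4.87) = -14.476%, loss ≈ 16036 × 14.476/100 ≈ 2321.
Year 2012: gap = -2.8 × (8.25 - 4.87) = -9.464%, loss ≈ 16036 × 9.464/100 ≈ 1518.
Total lost output = 1572 + 1203 + 1845 + 2321 + 1518 = 8459 billion.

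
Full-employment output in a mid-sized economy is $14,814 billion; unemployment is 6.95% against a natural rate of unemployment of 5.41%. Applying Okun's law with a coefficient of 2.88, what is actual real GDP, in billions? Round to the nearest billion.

Unemployment gap = 6.95 - 5.41 = 1.54 points, so the output gap is -2.88 × 1.54 = -4.4352%.
Actual GDP = 14814 × (1 - 4.4352/100) = 14814 × 0.955648 ≈ 14157 billion.

$14,157 billion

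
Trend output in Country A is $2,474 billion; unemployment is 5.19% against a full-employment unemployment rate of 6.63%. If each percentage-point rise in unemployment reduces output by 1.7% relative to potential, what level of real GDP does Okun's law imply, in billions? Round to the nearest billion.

Unemployment gap = 5.19 - 6.63 = -1.44 points, so the output gap is -1.7 × (-1.44) = 2.448%.
Actual GDP = 2474 × (1 + 2.448/100) = 2474 × 1.02448 ≈ 2535 billion.

$2,535 billion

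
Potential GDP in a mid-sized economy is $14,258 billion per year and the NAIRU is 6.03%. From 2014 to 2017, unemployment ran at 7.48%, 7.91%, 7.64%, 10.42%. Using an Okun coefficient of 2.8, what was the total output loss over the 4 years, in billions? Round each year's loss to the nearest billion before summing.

$3,726 billion

Year 2014: gap = -2.8 × (7.48 - 6.03) = -4.06%, loss ≈ 14258 × 4.06/100 ≈ 579.
Year 2015: gap = -2.8 × (7.91 - 6.03) = -5.264%, loss ≈ 14258 × 5.264/100 ≈ 751.
Year 2016: gap = -2.8 × (7.64 - 6.03) = -4.508%, loss ≈ 14258 × 4.508/100 ≈ 643.
Year 2017: gap = -2.8 × (10.42 - 6.03) = -12.292%, loss ≈ 14258 × 12.292/100 ≈ 1753.
Total lost output = 579 + 751 + 643 + 1753 = 3726 billion.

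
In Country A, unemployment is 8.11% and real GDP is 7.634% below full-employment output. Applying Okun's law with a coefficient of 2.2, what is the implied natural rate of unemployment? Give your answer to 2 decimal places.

4.64%

From Okun's law, u - u* = -(output gap)/β = -(-7.634)/2.2 = 3.47 points.
So u* = 8.11 - 3.47 = 4.64%.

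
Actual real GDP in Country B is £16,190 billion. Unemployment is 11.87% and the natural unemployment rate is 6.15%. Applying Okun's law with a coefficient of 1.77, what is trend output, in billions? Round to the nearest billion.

Unemployment gap = 11.87 - 6.15 = 5.72 points, so output gap = -1.77 × 5.72 = -10.1244%.
Since Y = Y* × (1 + gap/100), Y* = 16190/0.898756 ≈ 18014 billion.

£18,014 billion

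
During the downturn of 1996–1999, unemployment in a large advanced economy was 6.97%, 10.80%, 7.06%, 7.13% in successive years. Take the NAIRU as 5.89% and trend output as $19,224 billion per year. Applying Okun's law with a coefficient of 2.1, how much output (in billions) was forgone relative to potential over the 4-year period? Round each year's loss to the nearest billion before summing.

Year 1996: gap = -2.1 × (6.97 - 5.89) = -2.268%, loss ≈ 19224 × 2.268/100 ≈ 436.
Year 1997: gap = -2.1 × (10.8 - 5.89) = -10.311%, loss ≈ 19224 × 10.311/100 ≈ 1982.
Year 1998: gap = -2.1 × (7.06 - 5.89) = -2.457%, loss ≈ 19224 × 2.457/100 ≈ 472.
Year 1999: gap = -2.1 × (7.13 - 5.89) = -2.604%, loss ≈ 19224 × 2.604/100 ≈ 501.
Total lost output = 436 + 1982 + 472 + 501 = 3391 billion.

$3,391 billion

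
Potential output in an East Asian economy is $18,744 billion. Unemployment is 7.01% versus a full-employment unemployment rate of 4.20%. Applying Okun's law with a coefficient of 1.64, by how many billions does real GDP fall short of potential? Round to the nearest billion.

$864 billion

Output gap = -1.64 × (7.01 - 4.2) = -1.64 × 2.81 = -4.6084%.
Actual GDP ≈ 18744 × 0.953916 ≈ 17880 billion, so the shortfall is 18744 - 17880 = 864 billion.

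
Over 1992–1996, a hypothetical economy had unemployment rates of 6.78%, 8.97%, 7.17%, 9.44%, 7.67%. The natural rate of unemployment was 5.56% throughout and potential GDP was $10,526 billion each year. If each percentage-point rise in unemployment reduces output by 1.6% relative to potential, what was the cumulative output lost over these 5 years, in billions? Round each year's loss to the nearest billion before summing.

Year 1992: gap = -1.6 × (6.78 - 5.56) = -1.952%, loss ≈ 10526 × 1.952/100 ≈ 205.
Year 1993: gap = -1.6 × (8.97 - 5.56) = -5.456%, loss ≈ 10526 × 5.456/100 ≈ 574.
Year 1994: gap = -1.6 × (7.17 - 5.56) = -2.576%, loss ≈ 10526 × 2.576/100 ≈ 271.
Year 1995: gap = -1.6 × (9.44 - 5.56) = -6.208%, loss ≈ 10526 × 6.208/100 ≈ 653.
Year 1996: gap = -1.6 × (7.67 - 5.56) = -3.376%, loss ≈ 10526 × 3.376/100 ≈ 355.
Total lost output = 205 + 574 + 271 + 653 + 355 = 2058 billion.

$2,058 billion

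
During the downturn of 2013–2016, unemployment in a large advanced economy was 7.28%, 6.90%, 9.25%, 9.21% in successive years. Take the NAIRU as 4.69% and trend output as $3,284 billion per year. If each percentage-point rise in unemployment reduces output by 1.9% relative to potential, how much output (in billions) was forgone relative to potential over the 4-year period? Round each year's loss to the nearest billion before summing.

$867 billion

Year 2013: gap = -1.9 × (7.28 - 4.69) = -4.921%, loss ≈ 3284 × 4.921/100 ≈ 162.
Year 2014: gap = -1.9 × (6.9 - 4.69) = -4.199%, loss ≈ 3284 × 4.199/100 ≈ 138.
Year 2015: gap = -1.9 × (9.25 - 4.69) = -8.664%, loss ≈ 3284 × 8.664/100 ≈ 285.
Year 2016: gap = -1.9 × (9.21 - 4.69) = -8.588%, loss ≈ 3284 × 8.588/100 ≈ 282.
Total lost output = 162 + 138 + 285 + 282 = 867 billion.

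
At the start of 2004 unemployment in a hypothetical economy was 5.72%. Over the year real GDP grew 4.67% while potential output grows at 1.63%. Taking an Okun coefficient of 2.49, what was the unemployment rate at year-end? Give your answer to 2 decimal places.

4.50%

Growth-rate Okun's law: g_Y = g_Y* - β × Δu, so Δu = (g_Y* - g_Y)/β.
Δu = (1.63 - 4.67)/2.49 = -3.04/2.49 = -1.22 percentage points.
Year-end unemployment = 5.72 - 1.22 = 4.50%.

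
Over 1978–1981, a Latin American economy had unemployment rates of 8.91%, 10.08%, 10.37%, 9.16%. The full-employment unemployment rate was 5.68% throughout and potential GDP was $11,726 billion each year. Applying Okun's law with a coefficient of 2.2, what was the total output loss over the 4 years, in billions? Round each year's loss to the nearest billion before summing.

$4,076 billion

Year 1978: gap = -2.2 × (8.91 - 5.68) = -7.106%, loss ≈ 11726 × 7.106/100 ≈ 833.
Year 1979: gap = -2.2 × (10.08 - 5.68) = -9.68%, loss ≈ 11726 × 9.68/100 ≈ 1135.
Year 1980: gap = -2.2 × (10.37 - 5.68) = -10.318%, loss ≈ 11726 × 10.318/100 ≈ 1210.
Year 1981: gap = -2.2 × (9.16 - 5.68) = -7.656%, loss ≈ 11726 × 7.656/100 ≈ 898.
Total lost output = 833 + 1135 + 1210 + 898 = 4076 billion.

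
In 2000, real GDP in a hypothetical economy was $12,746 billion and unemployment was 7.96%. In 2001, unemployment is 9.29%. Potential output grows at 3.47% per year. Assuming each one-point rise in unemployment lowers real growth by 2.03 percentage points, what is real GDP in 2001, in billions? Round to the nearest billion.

Δu = 9.29 - 7.96 = 1.33 points.
Okun's law (growth form): g_Y = g_Y* - β × Δu = 3.47 - 2.03 × (1.33) = 3.47 - 2.6999 = 0.7701%.
Real GDP in the next year = 12746 × (1 + 0.7701/100) = 12746 × 1.007701 ≈ 12844 billion.

$12,844 billion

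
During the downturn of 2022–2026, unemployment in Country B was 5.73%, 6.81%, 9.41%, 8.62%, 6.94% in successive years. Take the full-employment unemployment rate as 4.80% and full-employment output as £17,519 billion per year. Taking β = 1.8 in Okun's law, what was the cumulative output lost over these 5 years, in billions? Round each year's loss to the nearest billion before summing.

Year 2022: gap = -1.8 × (5.73 - 4.8) = -1.674%, loss ≈ 17519 × 1.674/100 ≈ 293.
Year 2023: gap = -1.8 × (6.81 - 4.8) = -3.618%, loss ≈ 17519 × 3.618/100 ≈ 634.
Year 2024: gap = -1.8 × (9.41 - 4.8) = -8.298%, loss ≈ 17519 × 8.298/100 ≈ 1454.
Year 2025: gap = -1.8 × (8.62 - 4.8) = -6.876%, loss ≈ 17519 × 6.876/100 ≈ 1205.
Year 2026: gap = -1.8 × (6.94 - 4.8) = -3.852%, loss ≈ 17519 × 3.852/100 ≈ 675.
Total lost output = 293 + 634 + 1454 + 1205 + 675 = 4261 billion.

£4,261 billion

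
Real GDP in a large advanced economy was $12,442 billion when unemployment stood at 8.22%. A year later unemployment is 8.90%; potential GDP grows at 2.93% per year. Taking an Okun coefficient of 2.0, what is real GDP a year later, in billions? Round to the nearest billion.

$12,637 billion

Δu = 8.9 - 8.22 = 0.68 points.
Okun's law (growth form): g_Y = g_Y* - β × Δu = 2.93 - 2.0 × (0.68) = 2.93 - 1.36 = 1.57%.
Real GDP in the next year = 12442 × (1 + 1.57/100) = 12442 × 1.0157 ≈ 12637 billion.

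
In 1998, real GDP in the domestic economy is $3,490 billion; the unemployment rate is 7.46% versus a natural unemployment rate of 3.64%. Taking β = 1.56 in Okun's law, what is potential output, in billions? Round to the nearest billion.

$3,711 billion

Unemployment gap = 7.46 - 3.64 = 3.82 points, so output gap = -1.56 × 3.82 = -5.9592%.
Since Y = Y* × (1 + gap/100), Y* = 3490/0.940408 ≈ 3711 billion.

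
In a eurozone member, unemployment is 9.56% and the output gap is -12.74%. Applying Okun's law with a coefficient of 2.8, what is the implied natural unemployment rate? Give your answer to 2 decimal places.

5.01%

From Okun's law, u - u* = -(output gap)/β = -(-12.74)/2.8 = 4.55 points.
So u* = 9.56 - 4.55 = 5.01%.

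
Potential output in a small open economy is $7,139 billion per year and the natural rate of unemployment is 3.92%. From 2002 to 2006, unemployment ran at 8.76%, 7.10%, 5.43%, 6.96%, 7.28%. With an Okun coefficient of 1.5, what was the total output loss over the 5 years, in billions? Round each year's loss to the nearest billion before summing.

Year 2002: gap = -1.5 × (8.76 - 3.92) = -7.26%, loss ≈ 7139 × 7.26/100 ≈ 518.
Year 2003: gap = -1.5 × (7.1 - 3.92) = -4.77%, loss ≈ 7139 × 4.77/100 ≈ 341.
Year 2004: gap = -1.5 × (5.43 - 3.92) = -2.265%, loss ≈ 7139 × 2.265/100 ≈ 162.
Year 2005: gap = -1.5 × (6.96 - 3.92) = -4.56%, loss ≈ 7139 × 4.56/100 ≈ 326.
Year 2006: gap = -1.5 × (7.28 - 3.92) = -5.04%, loss ≈ 7139 × 5.04/100 ≈ 360.
Total lost output = 518 + 341 + 162 + 326 + 360 = 1707 billion.

$1,707 billion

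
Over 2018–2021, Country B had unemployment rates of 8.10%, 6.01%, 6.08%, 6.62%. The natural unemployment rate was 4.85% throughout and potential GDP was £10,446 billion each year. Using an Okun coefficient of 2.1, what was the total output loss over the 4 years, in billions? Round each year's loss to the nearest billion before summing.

Year 2018: gap = -2.1 × (8.1 - 4.85) = -6.825%, loss ≈ 10446 × 6.825/100 ≈ 713.
Year 2019: gap = -2.1 × (6.01 - 4.85) = -2.436%, loss ≈ 10446 × 2.436/100 ≈ 254.
Year 2020: gap = -2.1 × (6.08 - 4.85) = -2.583%, loss ≈ 10446 × 2.583/100 ≈ 270.
Year 2021: gap = -2.1 × (6.62 - 4.85) = -3.717%, loss ≈ 10446 × 3.717/100 ≈ 388.
Total lost output = 713 + 254 + 270 + 388 = 1625 billion.

£1,625 billion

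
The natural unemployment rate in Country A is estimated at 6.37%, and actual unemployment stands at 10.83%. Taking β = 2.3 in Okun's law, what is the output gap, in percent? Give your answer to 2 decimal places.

-10.26%

The unemployment gap is 10.83 - 6.37 = 4.46 percentage points.
Okun's law gives an output gap of -2.3 × 4.46 = -10.258%, i.e. 10.26% below potential.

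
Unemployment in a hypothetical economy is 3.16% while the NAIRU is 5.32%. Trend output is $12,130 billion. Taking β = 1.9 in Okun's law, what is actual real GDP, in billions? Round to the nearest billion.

$12,628 billion

Unemployment gap = 3.16 - 5.32 = -2.16 points, so the output gap is -1.9 × (-2.16) = 4.104%.
Actual GDP = 12130 × (1 + 4.104/100) = 12130 × 1.04104 ≈ 12628 billion.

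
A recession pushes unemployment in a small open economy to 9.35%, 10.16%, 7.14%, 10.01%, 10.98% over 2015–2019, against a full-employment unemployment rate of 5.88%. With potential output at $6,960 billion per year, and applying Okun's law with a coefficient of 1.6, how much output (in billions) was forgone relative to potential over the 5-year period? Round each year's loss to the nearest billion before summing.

Year 2015: gap = -1.6 × (9.35 - 5.88) = -5.552%, loss ≈ 6960 × 5.552/100 ≈ 386.
Year 2016: gap = -1.6 × (10.16 - 5.88) = -6.848%, loss ≈ 6960 × 6.848/100 ≈ 477.
Year 2017: gap = -1.6 × (7.14 - 5.88) = -2.016%, loss ≈ 6960 × 2.016/100 ≈ 140.
Year 2018: gap = -1.6 × (10.01 - 5.88) = -6.608%, loss ≈ 6960 × 6.608/100 ≈ 460.
Year 2019: gap = -1.6 × (10.98 - 5.88) = -8.16%, loss ≈ 6960 × 8.16/100 ≈ 568.
Total lost output = 386 + 477 + 140 + 460 + 568 = 2031 billion.

$2,031 billion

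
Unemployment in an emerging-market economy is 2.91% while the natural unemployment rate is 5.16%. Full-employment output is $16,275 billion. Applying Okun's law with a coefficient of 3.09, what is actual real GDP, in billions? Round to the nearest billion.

Unemployment gap = 2.91 - 5.16 = -2.25 points, so the output gap is -3.09 × (-2.25) = 6.9525%.
Actual GDP = 16275 × (1 + 6.9525/100) = 16275 × 1.069525 ≈ 17407 billion.

$17,407 billion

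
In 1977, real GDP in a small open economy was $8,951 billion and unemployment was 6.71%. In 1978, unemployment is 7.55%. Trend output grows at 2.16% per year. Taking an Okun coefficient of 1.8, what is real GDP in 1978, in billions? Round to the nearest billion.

$9,009 billion

Δu = 7.55 - 6.71 = 0.84 points.
Okun's law (growth form): g_Y = g_Y* - β × Δu = 2.16 - 1.8 × (0.84) = 2.16 - 1.512 = 0.648%.
Real GDP in the next year = 8951 × (1 + 0.648/100) = 8951 × 1.00648 ≈ 9009 billion.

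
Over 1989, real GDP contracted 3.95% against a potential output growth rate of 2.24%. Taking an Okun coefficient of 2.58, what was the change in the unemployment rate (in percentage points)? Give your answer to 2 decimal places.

2.40 percentage points

Growth-rate Okun's law: g_Y = g_Y* - β × Δu, so Δu = (g_Y* - g_Y)/β.
Δu = (2.24 + 3.95)/2.58 = 6.19/2.58 = 2.40 percentage points.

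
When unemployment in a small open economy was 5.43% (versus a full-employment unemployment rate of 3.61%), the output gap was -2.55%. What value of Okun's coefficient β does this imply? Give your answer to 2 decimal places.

β ≈ 1.40

Okun's law: output gap = -β × (u - u*).
-2.55 = -β × (5.43 - 3.61) = -β × 1.82, so β = 2.55/1.82 = 1.40.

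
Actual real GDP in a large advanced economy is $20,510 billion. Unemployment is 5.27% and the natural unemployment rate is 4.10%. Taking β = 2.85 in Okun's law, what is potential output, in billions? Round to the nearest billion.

Unemployment gap = 5.27 - 4.1 = 1.17 points, so output gap = -2.85 × 1.17 = -3.3345%.
Since Y = Y* × (1 + gap/100), Y* = 20510/0.966655 ≈ 21217 billion.

$21,217 billion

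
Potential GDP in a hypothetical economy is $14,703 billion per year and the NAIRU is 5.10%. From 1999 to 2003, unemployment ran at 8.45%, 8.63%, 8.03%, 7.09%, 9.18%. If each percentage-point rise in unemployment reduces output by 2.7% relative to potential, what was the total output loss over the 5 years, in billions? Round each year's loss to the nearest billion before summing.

$6,304 billion

Year 1999: gap = -2.7 × (8.45 - 5.1) = -9.045%, loss ≈ 14703 × 9.045/100 ≈ 1330.
Year 2000: gap = -2.7 × (8.63 - 5.1) = -9.531%, loss ≈ 14703 × 9.531/100 ≈ 1401.
Year 2001: gap = -2.7 × (8.03 - 5.1) = -7.911%, loss ≈ 14703 × 7.911/100 ≈ 1163.
Year 2002: gap = -2.7 × (7.09 - 5.1) = -5.373%, loss ≈ 14703 × 5.373/100 ≈ 790.
Year 2003: gap = -2.7 × (9.18 - 5.1) = -11.016%, loss ≈ 14703 × 11.016/100 ≈ 1620.
Total lost output = 1330 + 1401 + 1163 + 790 + 1620 = 6304 billion.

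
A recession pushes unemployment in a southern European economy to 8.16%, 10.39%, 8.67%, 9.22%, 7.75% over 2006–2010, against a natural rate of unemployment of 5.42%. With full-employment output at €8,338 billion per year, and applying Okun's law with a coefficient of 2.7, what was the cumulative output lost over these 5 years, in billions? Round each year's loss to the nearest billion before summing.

€3,848 billion

Year 2006: gap = -2.7 × (8.16 - 5.42) = -7.398%, loss ≈ 8338 × 7.398/100 ≈ 617.
Year 2007: gap = -2.7 × (10.39 - 5.42) = -13.419%, loss ≈ 8338 × 13.419/100 ≈ 1119.
Year 2008: gap = -2.7 × (8.67 - 5.42) = -8.775%, loss ≈ 8338 × 8.775/100 ≈ 732.
Year 2009: gap = -2.7 × (9.22 - 5.42) = -10.26%, loss ≈ 8338 × 10.26/100 ≈ 855.
Year 2010: gap = -2.7 × (7.75 - 5.42) = -6.291%, loss ≈ 8338 × 6.291/100 ≈ 525.
Total lost output = 617 + 1119 + 732 + 855 + 525 = 3848 billion.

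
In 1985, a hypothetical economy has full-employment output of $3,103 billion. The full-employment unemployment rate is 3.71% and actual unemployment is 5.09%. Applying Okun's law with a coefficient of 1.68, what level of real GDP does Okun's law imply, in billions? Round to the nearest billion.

$3,031 billion

Unemployment gap = 5.09 - 3.71 = 1.38 points, so the output gap is -1.68 × 1.38 = -2.3184%.
Actual GDP = 3103 × (1 - 2.3184/100) = 3103 × 0.976816 ≈ 3031 billion.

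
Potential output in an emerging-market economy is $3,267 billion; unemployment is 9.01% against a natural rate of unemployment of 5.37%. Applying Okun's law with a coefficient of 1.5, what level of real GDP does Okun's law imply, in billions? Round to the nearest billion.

$3,089 billion

Unemployment gap = 9.01 - 5.37 = 3.64 points, so the output gap is -1.5 × 3.64 = -5.46%.
Actual GDP = 3267 × (1 - 5.46/100) = 3267 × 0.9454 ≈ 3089 billion.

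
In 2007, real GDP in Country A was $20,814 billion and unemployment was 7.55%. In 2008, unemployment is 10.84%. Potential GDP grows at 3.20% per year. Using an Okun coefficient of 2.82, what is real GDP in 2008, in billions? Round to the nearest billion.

$19,549 billion

Δu = 10.84 - 7.55 = 3.29 points.
Okun's law (growth form): g_Y = g_Y* - β × Δu = 3.20 - 2.82 × (3.29) = 3.2 - 9.2778 = -6.0778%.
Real GDP in the next year = 20814 × (1 - 6.0778/100) = 20814 × 0.939222 ≈ 19549 billion.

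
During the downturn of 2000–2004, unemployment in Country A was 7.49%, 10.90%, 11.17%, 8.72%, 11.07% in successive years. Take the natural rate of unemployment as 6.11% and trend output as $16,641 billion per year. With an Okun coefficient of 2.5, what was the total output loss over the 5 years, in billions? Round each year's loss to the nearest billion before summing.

Year 2000: gap = -2.5 × (7.49 - 6.11) = -3.45%, loss ≈ 16641 × 3.45/100 ≈ 574.
Year 2001: gap = -2.5 × (10.9 - 6.11) = -11.975%, loss ≈ 16641 × 11.975/100 ≈ 1993.
Year 2002: gap = -2.5 × (11.17 - 6.11) = -12.65%, loss ≈ 16641 × 12.65/100 ≈ 2105.
Year 2003: gap = -2.5 × (8.72 - 6.11) = -6.525%, loss ≈ 16641 × 6.525/100 ≈ 1086.
Year 2004: gap = -2.5 × (11.07 - 6.11) = -12.4%, loss ≈ 16641 × 12.4/100 ≈ 2063.
Total lost output = 574 + 1993 + 2105 + 1086 + 2063 = 7821 billion.

$7,821 billion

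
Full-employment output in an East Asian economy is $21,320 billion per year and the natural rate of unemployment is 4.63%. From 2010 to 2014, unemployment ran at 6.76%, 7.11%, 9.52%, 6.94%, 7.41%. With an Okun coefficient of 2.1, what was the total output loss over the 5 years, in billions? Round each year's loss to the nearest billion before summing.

$6,532 billion

Year 2010: gap = -2.1 × (6.76 - 4.63) = -4.473%, loss ≈ 21320 × 4.473/100 ≈ 954.
Year 2011: gap = -2.1 × (7.11 - 4.63) = -5.208%, loss ≈ 21320 × 5.208/100 ≈ 1110.
Year 2012: gap = -2.1 × (9.52 - 4.63) = -10.269%, loss ≈ 21320 × 10.269/100 ≈ 2189.
Year 2013: gap = -2.1 × (6.94 - 4.63) = -4.851%, loss ≈ 21320 × 4.851/100 ≈ 1034.
Year 2014: gap = -2.1 × (7.41 - 4.63) = -5.838%, loss ≈ 21320 × 5.838/100 ≈ 1245.
Total lost output = 954 + 1110 + 2189 + 1034 + 1245 = 6532 billion.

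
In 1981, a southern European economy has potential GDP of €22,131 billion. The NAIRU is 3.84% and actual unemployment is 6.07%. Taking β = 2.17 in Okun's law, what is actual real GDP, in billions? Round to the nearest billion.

Unemployment gap = 6.07 - 3.84 = 2.23 points, so the output gap is -2.17 × 2.23 = -4.8391%.
Actual GDP = 22131 × (1 - 4.8391/100) = 22131 × 0.951609 ≈ 21060 billion.

€21,060 billion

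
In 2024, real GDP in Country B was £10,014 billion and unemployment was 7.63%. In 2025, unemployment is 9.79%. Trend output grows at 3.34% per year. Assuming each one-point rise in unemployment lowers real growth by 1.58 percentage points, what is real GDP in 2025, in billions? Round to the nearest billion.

Δu = 9.79 - 7.63 = 2.16 points.
Okun's law (growth form): g_Y = g_Y* - β × Δu = 3.34 - 1.58 × (2.16) = 3.34 - 3.4128 = -0.0728%.
Real GDP in the next year = 10014 × (1 - 0.0728/100) = 10014 × 0.999272 ≈ 10007 billion.

£10,007 billion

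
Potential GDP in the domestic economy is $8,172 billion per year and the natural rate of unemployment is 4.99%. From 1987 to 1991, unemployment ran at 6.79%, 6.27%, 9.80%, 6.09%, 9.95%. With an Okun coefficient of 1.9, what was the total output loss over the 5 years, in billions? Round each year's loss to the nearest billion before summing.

$2,166 billion

Year 1987: gap = -1.9 × (6.79 - 4.99) = -3.42%, loss ≈ 8172 × 3.42/100 ≈ 279.
Year 1988: gap = -1.9 × (6.27 - 4.99) = -2.432%, loss ≈ 8172 × 2.432/100 ≈ 199.
Year 1989: gap = -1.9 × (9.8 - 4.99) = -9.139%, loss ≈ 8172 × 9.139/100 ≈ 747.
Year 1990: gap = -1.9 × (6.09 - 4.99) = -2.09%, loss ≈ 8172 × 2.09/100 ≈ 171.
Year 1991: gap = -1.9 × (9.95 - 4.99) = -9.424%, loss ≈ 8172 × 9.424/100 ≈ 770.
Total lost output = 279 + 199 + 747 + 171 + 770 = 2166 billion.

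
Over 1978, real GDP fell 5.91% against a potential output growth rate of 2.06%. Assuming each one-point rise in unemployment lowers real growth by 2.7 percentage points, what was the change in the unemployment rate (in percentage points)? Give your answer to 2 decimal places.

Growth-rate Okun's law: g_Y = g_Y* - β × Δu, so Δu = (g_Y* - g_Y)/β.
Δu = (2.06 + 5.91)/2.7 = 7.97/2.7 = 2.95 percentage points.

2.95 percentage points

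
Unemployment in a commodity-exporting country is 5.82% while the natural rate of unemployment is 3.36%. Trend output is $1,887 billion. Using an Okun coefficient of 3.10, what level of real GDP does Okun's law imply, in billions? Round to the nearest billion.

Unemployment gap = 5.82 - 3.36 = 2.46 points, so the output gap is -3.1 × 2.46 = -7.626%.
Actual GDP = 1887 × (1 - 7.626/100) = 1887 × 0.92374 ≈ 1743 billion.

$1,743 billion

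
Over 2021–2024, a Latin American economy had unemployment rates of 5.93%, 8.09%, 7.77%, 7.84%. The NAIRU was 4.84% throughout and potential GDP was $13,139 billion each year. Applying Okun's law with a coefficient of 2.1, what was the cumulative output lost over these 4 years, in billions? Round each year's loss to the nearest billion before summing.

Year 2021: gap = -2.1 × (5.93 - 4.84) = -2.289%, loss ≈ 13139 × 2.289/100 ≈ 301.
Year 2022: gap = -2.1 × (8.09 - 4.84) = -6.825%, loss ≈ 13139 × 6.825/100 ≈ 897.
Year 2023: gap = -2.1 × (7.77 - 4.84) = -6.153%, loss ≈ 13139 × 6.153/100 ≈ 808.
Year 2024: gap = -2.1 × (7.84 - 4.84) = -6.3%, loss ≈ 13139 × 6.3/100 ≈ 828.
Total lost output = 301 + 897 + 808 + 828 = 2834 billion.

$2,834 billion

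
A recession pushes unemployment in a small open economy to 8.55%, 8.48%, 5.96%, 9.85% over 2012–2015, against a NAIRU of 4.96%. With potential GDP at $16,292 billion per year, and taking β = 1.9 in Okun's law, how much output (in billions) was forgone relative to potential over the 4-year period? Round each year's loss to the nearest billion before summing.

Year 2012: gap = -1.9 × (8.55 - 4.96) = -6.821%, loss ≈ 16292 × 6.821/100 ≈ 1111.
Year 2013: gap = -1.9 × (8.48 - 4.96) = -6.688%, loss ≈ 16292 × 6.688/100 ≈ 1090.
Year 2014: gap = -1.9 × (5.96 - 4.96) = -1.9%, loss ≈ 16292 × 1.9/100 ≈ 310.
Year 2015: gap = -1.9 × (9.85 - 4.96) = -9.291%, loss ≈ 16292 × 9.291/100 ≈ 1514.
Total lost output = 1111 + 1090 + 310 + 1514 = 4025 billion.

$4,025 billion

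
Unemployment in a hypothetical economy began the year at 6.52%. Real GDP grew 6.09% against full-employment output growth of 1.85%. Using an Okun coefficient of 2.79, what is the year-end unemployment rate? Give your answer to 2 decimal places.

5.00%

Growth-rate Okun's law: g_Y = g_Y* - β × Δu, so Δu = (g_Y* - g_Y)/β.
Δu = (1.85 - 6.09)/2.79 = -4.24/2.79 = -1.52 percentage points.
Year-end unemployment = 6.52 - 1.52 = 5.00%.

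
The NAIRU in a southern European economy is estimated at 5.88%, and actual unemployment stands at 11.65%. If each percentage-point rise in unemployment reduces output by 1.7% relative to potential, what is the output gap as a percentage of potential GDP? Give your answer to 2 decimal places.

The unemployment gap is 11.65 - 5.88 = 5.77 percentage points.
Okun's law gives an output gap of -1.7 × 5.77 = -9.809%, i.e. 9.81% below potential.

-9.81%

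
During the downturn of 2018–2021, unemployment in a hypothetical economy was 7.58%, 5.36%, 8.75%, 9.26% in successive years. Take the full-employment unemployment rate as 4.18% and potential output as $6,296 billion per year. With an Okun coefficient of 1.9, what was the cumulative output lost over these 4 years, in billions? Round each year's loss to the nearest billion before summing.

Year 2018: gap = -1.9 × (7.58 - 4.18) = -6.46%, loss ≈ 6296 × 6.46/100 ≈ 407.
Year 2019: gap = -1.9 × (5.36 - 4.18) = -2.242%, loss ≈ 6296 × 2.242/100 ≈ 141.
Year 2020: gap = -1.9 × (8.75 - 4.18) = -8.683%, loss ≈ 6296 × 8.683/100 ≈ 547.
Year 2021: gap = -1.9 × (9.26 - 4.18) = -9.652%, loss ≈ 6296 × 9.652/100 ≈ 608.
Total lost output = 407 + 141 + 547 + 608 = 1703 billion.

$1,703 billion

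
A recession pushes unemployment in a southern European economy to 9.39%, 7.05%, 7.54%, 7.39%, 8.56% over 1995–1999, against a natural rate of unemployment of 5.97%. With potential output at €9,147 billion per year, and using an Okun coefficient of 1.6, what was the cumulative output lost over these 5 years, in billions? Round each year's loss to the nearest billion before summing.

€1,476 billion

Year 1995: gap = -1.6 × (9.39 - 5.97) = -5.472%, loss ≈ 9147 × 5.472/100 ≈ 501.
Year 1996: gap = -1.6 × (7.05 - 5.97) = -1.728%, loss ≈ 9147 × 1.728/100 ≈ 158.
Year 1997: gap = -1.6 × (7.54 - 5.97) = -2.512%, loss ≈ 9147 × 2.512/100 ≈ 230.
Year 1998: gap = -1.6 × (7.39 - 5.97) = -2.272%, loss ≈ 9147 × 2.272/100 ≈ 208.
Year 1999: gap = -1.6 × (8.56 - 5.97) = -4.144%, loss ≈ 9147 × 4.144/100 ≈ 379.
Total lost output = 501 + 158 + 230 + 208 + 379 = 1476 billion.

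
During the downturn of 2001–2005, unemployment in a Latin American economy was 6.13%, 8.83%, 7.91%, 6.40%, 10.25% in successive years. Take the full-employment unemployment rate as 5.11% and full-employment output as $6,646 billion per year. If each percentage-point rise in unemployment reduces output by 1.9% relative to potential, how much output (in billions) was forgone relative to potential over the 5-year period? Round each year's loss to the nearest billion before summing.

$1,765 billion

Year 2001: gap = -1.9 × (6.13 - 5.11) = -1.938%, loss ≈ 6646 × 1.938/100 ≈ 129.
Year 2002: gap = -1.9 × (8.83 - 5.11) = -7.068%, loss ≈ 6646 × 7.068/100 ≈ 470.
Year 2003: gap = -1.9 × (7.91 - 5.11) = -5.32%, loss ≈ 6646 × 5.32/100 ≈ 354.
Year 2004: gap = -1.9 × (6.4 - 5.11) = -2.451%, loss ≈ 6646 × 2.451/100 ≈ 163.
Year 2005: gap = -1.9 × (10.25 - 5.11) = -9.766%, loss ≈ 6646 × 9.766/100 ≈ 649.
Total lost output = 129 + 470 + 354 + 163 + 649 = 1765 billion.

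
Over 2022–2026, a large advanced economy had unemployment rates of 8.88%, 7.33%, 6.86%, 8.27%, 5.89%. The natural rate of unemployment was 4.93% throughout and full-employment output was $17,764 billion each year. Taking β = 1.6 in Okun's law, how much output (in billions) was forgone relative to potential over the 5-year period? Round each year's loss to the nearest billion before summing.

$3,576 billion

Year 2022: gap = -1.6 × (8.88 - 4.93) = -6.32%, loss ≈ 17764 × 6.32/100 ≈ 1123.
Year 2023: gap = -1.6 × (7.33 - 4.93) = -3.84%, loss ≈ 17764 × 3.84/100 ≈ 682.
Year 2024: gap = -1.6 × (6.86 - 4.93) = -3.088%, loss ≈ 17764 × 3.088/100 ≈ 549.
Year 2025: gap = -1.6 × (8.27 - 4.93) = -5.344%, loss ≈ 17764 × 5.344/100 ≈ 949.
Year 2026: gap = -1.6 × (5.89 - 4.93) = -1.536%, loss ≈ 17764 × 1.536/100 ≈ 273.
Total lost output = 1123 + 682 + 549 + 949 + 273 = 3576 billion.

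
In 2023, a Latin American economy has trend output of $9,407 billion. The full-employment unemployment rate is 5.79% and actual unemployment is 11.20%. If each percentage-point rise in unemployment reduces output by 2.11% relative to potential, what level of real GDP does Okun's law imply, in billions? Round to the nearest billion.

$8,333 billion

Unemployment gap = 11.2 - 5.79 = 5.41 points, so the output gap is -2.11 × 5.41 = -11.4151%.
Actual GDP = 9407 × (1 - 11.4151/100) = 9407 × 0.885849 ≈ 8333 billion.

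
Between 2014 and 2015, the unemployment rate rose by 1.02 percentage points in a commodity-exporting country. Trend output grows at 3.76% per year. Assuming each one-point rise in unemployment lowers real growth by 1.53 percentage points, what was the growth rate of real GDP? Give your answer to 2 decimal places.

Growth-rate Okun's law: g_Y = g_Y* - β × Δu.
g_Y = 3.76 - 1.53 × (1.02) = 3.76 - 1.5606 = 2.1994%, i.e. 2.20% to 2 d.p.

2.20%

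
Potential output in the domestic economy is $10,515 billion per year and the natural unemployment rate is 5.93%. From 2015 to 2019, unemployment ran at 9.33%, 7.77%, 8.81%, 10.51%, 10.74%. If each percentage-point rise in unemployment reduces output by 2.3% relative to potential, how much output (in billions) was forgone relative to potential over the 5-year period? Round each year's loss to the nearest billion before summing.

Year 2015: gap = -2.3 × (9.33 - 5.93) = -7.82%, loss ≈ 10515 × 7.82/100 ≈ 822.
Year 2016: gap = -2.3 × (7.77 - 5.93) = -4.232%, loss ≈ 10515 × 4.232/100 ≈ 445.
Year 2017: gap = -2.3 × (8.81 - 5.93) = -6.624%, loss ≈ 10515 × 6.624/100 ≈ 697.
Year 2018: gap = -2.3 × (10.51 - 5.93) = -10.534%, loss ≈ 10515 × 10.534/100 ≈ 1108.
Year 2019: gap = -2.3 × (10.74 - 5.93) = -11.063%, loss ≈ 10515 × 11.063/100 ≈ 1163.
Total lost output = 822 + 445 + 697 + 1108 + 1163 = 4235 billion.

$4,235 billion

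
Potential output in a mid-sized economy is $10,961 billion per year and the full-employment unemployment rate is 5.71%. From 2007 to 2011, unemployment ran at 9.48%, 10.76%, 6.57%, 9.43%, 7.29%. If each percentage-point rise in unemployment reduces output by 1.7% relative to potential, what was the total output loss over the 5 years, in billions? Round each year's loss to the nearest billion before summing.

$2,790 billion

Year 2007: gap = -1.7 × (9.48 - 5.71) = -6.409%, loss ≈ 10961 × 6.409/100 ≈ 702.
Year 2008: gap = -1.7 × (10.76 - 5.71) = -8.585%, loss ≈ 10961 × 8.585/100 ≈ 941.
Year 2009: gap = -1.7 × (6.57 - 5.71) = -1.462%, loss ≈ 10961 × 1.462/100 ≈ 160.
Year 2010: gap = -1.7 × (9.43 - 5.71) = -6.324%, loss ≈ 10961 × 6.324/100 ≈ 693.
Year 2011: gap = -1.7 × (7.29 - 5.71) = -2.686%, loss ≈ 10961 × 2.686/100 ≈ 294.
Total lost output = 702 + 941 + 160 + 693 + 294 = 2790 billion.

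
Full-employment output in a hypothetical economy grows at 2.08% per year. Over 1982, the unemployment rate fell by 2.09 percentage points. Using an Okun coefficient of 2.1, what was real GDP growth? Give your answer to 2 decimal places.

6.47%

Growth-rate Okun's law: g_Y = g_Y* - β × Δu.
g_Y = 2.08 - 2.1 × (-2.09) = 2.08 + 4.389 = 6.469%, i.e. 6.47% to 2 d.p.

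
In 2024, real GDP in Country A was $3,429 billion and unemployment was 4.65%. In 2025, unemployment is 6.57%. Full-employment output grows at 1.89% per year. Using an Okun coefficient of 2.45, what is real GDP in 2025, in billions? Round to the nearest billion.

$3,333 billion

Δu = 6.57 - 4.65 = 1.92 points.
Okun's law (growth form): g_Y = g_Y* - β × Δu = 1.89 - 2.45 × (1.92) = 1.89 - 4.704 = -2.814%.
Real GDP in the next year = 3429 × (1 - 2.814/100) = 3429 × 0.97186 ≈ 3333 billion.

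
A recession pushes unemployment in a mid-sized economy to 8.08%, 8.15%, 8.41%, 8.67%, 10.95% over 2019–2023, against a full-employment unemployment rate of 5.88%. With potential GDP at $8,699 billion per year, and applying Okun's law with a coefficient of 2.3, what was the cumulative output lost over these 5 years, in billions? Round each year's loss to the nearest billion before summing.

$2,972 billion

Year 2019: gap = -2.3 × (8.08 - 5.88) = -5.06%, loss ≈ 8699 × 5.06/100 ≈ 440.
Year 2020: gap = -2.3 × (8.15 - 5.88) = -5.221%, loss ≈ 8699 × 5.221/100 ≈ 454.
Year 2021: gap = -2.3 × (8.41 - 5.88) = -5.819%, loss ≈ 8699 × 5.819/100 ≈ 506.
Year 2022: gap = -2.3 × (8.67 - 5.88) = -6.417%, loss ≈ 8699 × 6.417/100 ≈ 558.
Year 2023: gap = -2.3 × (10.95 - 5.88) = -11.661%, loss ≈ 8699 × 11.661/100 ≈ 1014.
Total lost output = 440 + 454 + 506 + 558 + 1014 = 2972 billion.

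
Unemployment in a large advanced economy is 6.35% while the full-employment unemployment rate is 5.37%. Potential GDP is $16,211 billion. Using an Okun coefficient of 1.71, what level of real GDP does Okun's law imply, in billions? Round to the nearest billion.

$15,939 billion

Unemployment gap = 6.35 - 5.37 = 0.98 points, so the output gap is -1.71 × 0.98 = -1.6758%.
Actual GDP = 16211 × (1 - 1.6758/100) = 16211 × 0.983242 ≈ 15939 billion.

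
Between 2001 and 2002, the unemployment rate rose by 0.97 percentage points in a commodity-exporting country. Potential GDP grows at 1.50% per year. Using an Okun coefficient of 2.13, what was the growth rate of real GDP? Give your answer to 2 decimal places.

Growth-rate Okun's law: g_Y = g_Y* - β × Δu.
g_Y = 1.50 - 2.13 × (0.97) = 1.5 - 2.0661 = -0.5661%, i.e. -0.57% to 2 d.p.

-0.57%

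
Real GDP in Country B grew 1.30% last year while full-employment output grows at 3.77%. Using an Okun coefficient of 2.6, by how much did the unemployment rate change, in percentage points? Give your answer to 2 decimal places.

0.95 percentage points

Growth-rate Okun's law: g_Y = g_Y* - β × Δu, so Δu = (g_Y* - g_Y)/β.
Δu = (3.77 - 1.3)/2.6 = 2.47/2.6 = 0.95 percentage points.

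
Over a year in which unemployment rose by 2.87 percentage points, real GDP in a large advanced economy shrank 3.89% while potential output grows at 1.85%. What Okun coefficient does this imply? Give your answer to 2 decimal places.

Growth form: g_Y = g_Y* - β × Δu, so β = (g_Y* - g_Y)/Δu.
β = (1.85 + 3.89)/2.87 = 5.74/2.87 = 2.00.

β ≈ 2.00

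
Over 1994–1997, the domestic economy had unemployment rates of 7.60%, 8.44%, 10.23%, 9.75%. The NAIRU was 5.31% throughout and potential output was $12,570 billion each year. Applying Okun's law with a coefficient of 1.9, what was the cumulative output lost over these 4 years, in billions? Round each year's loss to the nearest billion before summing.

Year 1994: gap = -1.9 × (7.6 - 5.31) = -4.351%, loss ≈ 12570 × 4.351/100 ≈ 547.
Year 1995: gap = -1.9 × (8.44 - 5.31) = -5.947%, loss ≈ 12570 × 5.947/100 ≈ 748.
Year 1996: gap = -1.9 × (10.23 - 5.31) = -9.348%, loss ≈ 12570 × 9.348/100 ≈ 1175.
Year 1997: gap = -1.9 × (9.75 - 5.31) = -8.436%, loss ≈ 12570 × 8.436/100 ≈ 1060.
Total lost output = 547 + 748 + 1175 + 1060 = 3530 billion.

$3,530 billion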